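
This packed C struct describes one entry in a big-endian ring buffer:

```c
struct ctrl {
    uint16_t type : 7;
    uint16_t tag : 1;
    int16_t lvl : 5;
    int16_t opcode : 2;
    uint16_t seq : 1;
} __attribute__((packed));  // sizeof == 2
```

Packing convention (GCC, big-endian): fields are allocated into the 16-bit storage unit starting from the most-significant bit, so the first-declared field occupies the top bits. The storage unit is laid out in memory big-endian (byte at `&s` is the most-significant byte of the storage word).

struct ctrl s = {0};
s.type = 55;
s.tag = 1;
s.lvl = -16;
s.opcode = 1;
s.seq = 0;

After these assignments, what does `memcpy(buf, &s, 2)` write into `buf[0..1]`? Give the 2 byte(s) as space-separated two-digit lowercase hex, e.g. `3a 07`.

type:7 = 55 → 0x37 << 9 → word 0x6e00
tag:1 = 1 → 0x1 << 8 → word 0x6f00
lvl:5 = -16 → 0x10 << 3 → word 0x6f80
opcode:2 = 1 → 0x1 << 1 → word 0x6f82
seq:1 = 0 → 0x0 << 0 → word 0x6f82
word = 0x6f82 → big-endian bytes:
  [0]=0x6f  [1]=0x82

6f 82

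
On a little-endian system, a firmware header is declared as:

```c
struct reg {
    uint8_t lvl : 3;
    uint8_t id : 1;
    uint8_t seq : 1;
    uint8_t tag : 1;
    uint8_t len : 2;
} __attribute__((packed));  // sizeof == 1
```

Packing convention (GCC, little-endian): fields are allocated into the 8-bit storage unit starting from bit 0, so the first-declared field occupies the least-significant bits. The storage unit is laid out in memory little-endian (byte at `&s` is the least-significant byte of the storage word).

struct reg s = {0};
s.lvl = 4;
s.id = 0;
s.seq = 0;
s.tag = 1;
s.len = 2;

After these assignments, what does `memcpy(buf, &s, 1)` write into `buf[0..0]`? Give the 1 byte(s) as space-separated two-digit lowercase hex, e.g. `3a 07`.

lvl (3b) val=4 bits=0x4 at bit 0: 0x04
id (1b) val=0 bits=0x0 at bit 3: 0x04
seq (1b) val=0 bits=0x0 at bit 4: 0x04
tag (1b) val=1 bits=0x1 at bit 5: 0x24
len (2b) val=2 bits=0x2 at bit 6: 0xa4
word = 0xa4 → little-endian bytes:
  [0]=0xa4

a4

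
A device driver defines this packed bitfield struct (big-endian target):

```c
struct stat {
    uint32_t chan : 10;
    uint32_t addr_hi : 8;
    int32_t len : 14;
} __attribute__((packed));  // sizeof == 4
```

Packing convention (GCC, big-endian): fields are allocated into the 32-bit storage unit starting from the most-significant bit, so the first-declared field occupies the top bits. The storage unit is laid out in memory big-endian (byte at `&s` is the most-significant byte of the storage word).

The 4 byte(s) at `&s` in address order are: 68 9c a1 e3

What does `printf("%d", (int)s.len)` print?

-7709

[0]=0x68 [1]=0x9c [2]=0xa1 [3]=0xe3 (big-endian) → word 0x689ca1e3
chan:10 @ bit 22 → (0x689ca1e3>>22)&0x3ff = 0x1a2
addr_hi:8 @ bit 14 → (0x689ca1e3>>14)&0xff = 0x72
len:14 @ bit 0 → (0x689ca1e3>>0)&0x3fff = 0x21e3  ←
len signed 14b, MSB=1: 8675 - 16384 = -7709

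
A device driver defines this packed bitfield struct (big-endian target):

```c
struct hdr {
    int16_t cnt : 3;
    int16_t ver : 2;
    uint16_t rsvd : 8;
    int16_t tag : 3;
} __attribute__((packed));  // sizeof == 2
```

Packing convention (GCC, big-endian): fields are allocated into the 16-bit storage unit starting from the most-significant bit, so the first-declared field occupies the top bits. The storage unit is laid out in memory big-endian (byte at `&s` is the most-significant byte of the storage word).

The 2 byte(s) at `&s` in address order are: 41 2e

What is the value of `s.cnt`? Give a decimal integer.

[0]=0x41 [1]=0x2e (big-endian) → word 0x412e
cnt:3 @ bit 13 → (0x412e>>13)&0x7 = 0x2  ←
ver:2 @ bit 11 → (0x412e>>11)&0x3 = 0x0
rsvd:8 @ bit 3 → (0x412e>>3)&0xff = 0x25
tag:3 @ bit 0 → (0x412e>>0)&0x7 = 0x6
cnt signed 3b, MSB=0: value = 2

2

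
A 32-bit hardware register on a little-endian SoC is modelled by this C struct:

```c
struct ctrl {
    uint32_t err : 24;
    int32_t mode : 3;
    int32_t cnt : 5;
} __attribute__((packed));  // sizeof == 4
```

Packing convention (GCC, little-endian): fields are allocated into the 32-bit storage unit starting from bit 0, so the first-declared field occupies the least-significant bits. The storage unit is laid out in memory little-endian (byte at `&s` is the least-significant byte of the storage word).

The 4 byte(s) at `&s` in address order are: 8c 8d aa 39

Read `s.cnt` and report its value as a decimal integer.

[0]=0x8c [1]=0x8d [2]=0xaa [3]=0x39 (little-endian) → word 0x39aa8d8c
err:24 @ bit 0 → (0x39aa8d8c>>0)&0xffffff = 0xaa8d8c
mode:3 @ bit 24 → (0x39aa8d8c>>24)&0x7 = 0x1
cnt:5 @ bit 27 → (0x39aa8d8c>>27)&0x1f = 0x7  ←
cnt signed 5b, MSB=0: value = 7

7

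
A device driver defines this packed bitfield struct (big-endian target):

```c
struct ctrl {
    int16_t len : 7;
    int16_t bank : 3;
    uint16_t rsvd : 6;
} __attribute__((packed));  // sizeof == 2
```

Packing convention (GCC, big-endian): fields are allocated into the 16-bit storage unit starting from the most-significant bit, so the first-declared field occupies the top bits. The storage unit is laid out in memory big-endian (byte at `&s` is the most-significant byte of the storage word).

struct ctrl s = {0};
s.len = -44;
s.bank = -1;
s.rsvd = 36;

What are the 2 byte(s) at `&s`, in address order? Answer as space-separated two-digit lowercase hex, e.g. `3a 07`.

a9 e4

len:7 = -44 → 0x54 << 9 → word 0xa800
bank:3 = -1 → 0x7 << 6 → word 0xa9c0
rsvd:6 = 36 → 0x24 << 0 → word 0xa9e4
word = 0xa9e4 → big-endian bytes:
  [0]=0xa9  [1]=0xe4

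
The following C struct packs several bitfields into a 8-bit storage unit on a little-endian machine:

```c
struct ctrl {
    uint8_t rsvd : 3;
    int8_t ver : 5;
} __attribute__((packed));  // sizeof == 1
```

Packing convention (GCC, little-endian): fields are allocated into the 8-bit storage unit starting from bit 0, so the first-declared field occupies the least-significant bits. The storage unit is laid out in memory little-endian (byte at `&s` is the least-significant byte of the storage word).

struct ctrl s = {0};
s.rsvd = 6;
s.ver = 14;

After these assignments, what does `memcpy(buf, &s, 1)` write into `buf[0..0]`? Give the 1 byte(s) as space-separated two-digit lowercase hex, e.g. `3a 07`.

[0+:3] rsvd=6 & 0x7 = 0x6; word=0x06
[3+:5] ver=14 & 0x1f = 0xe; word=0x76
word = 0x76 → little-endian bytes:
  [0]=0x76

76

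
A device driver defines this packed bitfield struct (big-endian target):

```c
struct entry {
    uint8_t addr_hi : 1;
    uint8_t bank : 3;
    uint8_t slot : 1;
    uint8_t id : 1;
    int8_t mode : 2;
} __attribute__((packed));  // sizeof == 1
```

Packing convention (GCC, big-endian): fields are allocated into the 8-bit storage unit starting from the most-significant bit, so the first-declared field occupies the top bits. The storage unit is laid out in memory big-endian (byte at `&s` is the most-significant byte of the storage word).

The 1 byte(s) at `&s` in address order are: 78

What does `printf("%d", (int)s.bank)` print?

7

[0]=0x78 (big-endian) → word 0x78
addr_hi [7+:1] = (word>>7) & 0x1 = 0
bank [4+:3] = (word>>4) & 0x7 = 7  ←
slot [3+:1] = (word>>3) & 0x1 = 1
id [2+:1] = (word>>2) & 0x1 = 0
mode [0+:2] = (word>>0) & 0x3 = 0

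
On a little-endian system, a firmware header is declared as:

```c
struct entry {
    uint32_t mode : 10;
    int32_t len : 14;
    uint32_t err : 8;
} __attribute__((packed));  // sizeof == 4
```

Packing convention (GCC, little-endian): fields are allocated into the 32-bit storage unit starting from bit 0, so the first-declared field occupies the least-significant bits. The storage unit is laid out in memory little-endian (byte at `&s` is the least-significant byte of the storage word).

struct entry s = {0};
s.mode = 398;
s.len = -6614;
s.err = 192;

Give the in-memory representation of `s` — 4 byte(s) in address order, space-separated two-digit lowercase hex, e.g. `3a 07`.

mode (10b) val=398 bits=0x18e at bit 0: 0x0000018e
len (14b) val=-6614 bits=0x262a at bit 10: 0x0098a98e
err (8b) val=192 bits=0xc0 at bit 24: 0xc098a98e
word = 0xc098a98e → little-endian bytes:
  [0]=0x8e  [1]=0xa9  [2]=0x98  [3]=0xc0

8e a9 98 c0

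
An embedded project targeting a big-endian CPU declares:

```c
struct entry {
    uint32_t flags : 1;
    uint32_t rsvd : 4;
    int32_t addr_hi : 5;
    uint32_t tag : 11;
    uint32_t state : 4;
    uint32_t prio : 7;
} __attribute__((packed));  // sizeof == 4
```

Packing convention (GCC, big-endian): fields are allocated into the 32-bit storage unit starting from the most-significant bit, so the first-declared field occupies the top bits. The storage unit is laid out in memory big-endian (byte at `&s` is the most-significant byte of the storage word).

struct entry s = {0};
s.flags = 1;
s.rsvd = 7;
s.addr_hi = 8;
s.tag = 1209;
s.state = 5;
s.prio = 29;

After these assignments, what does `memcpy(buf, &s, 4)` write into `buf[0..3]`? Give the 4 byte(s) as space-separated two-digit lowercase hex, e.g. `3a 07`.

flags (1b) val=1 bits=0x1 at bit 31: 0x80000000
rsvd (4b) val=7 bits=0x7 at bit 27: 0xb8000000
addr_hi (5b) val=8 bits=0x8 at bit 22: 0xba000000
tag (11b) val=1209 bits=0x4b9 at bit 11: 0xba25c800
state (4b) val=5 bits=0x5 at bit 7: 0xba25ca80
prio (7b) val=29 bits=0x1d at bit 0: 0xba25ca9d
word = 0xba25ca9d → big-endian bytes:
  [0]=0xba  [1]=0x25  [2]=0xca  [3]=0x9d

ba 25 ca 9d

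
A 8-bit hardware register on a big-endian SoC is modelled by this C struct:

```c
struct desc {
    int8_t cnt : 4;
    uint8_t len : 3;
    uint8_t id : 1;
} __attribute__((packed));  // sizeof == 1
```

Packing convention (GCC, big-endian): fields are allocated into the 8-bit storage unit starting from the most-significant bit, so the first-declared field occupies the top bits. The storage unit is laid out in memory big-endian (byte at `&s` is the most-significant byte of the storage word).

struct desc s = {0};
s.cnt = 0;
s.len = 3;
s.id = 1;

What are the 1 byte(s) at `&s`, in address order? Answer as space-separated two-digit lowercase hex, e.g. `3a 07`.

07

[4+:4] cnt=0 & 0xf = 0x0; word=0x00
[1+:3] len=3 & 0x7 = 0x3; word=0x06
[0+:1] id=1 & 0x1 = 0x1; word=0x07
word = 0x07 → big-endian bytes:
  [0]=0x07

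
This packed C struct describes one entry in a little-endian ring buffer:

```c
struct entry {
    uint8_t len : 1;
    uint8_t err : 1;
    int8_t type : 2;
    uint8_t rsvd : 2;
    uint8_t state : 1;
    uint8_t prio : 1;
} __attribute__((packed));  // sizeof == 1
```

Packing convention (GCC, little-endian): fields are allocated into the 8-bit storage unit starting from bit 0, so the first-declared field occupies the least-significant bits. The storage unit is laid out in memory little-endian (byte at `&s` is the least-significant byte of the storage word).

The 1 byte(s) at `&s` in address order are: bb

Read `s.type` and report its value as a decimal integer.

-2

[0]=0xbb (little-endian) → word 0xbb
len:1 @ bit 0 → (0xbb>>0)&0x1 = 0x1
err:1 @ bit 1 → (0xbb>>1)&0x1 = 0x1
type:2 @ bit 2 → (0xbb>>2)&0x3 = 0x2  ←
rsvd:2 @ bit 4 → (0xbb>>4)&0x3 = 0x3
state:1 @ bit 6 → (0xbb>>6)&0x1 = 0x0
prio:1 @ bit 7 → (0xbb>>7)&0x1 = 0x1
type signed 2b, MSB=1: 2 - 4 = -2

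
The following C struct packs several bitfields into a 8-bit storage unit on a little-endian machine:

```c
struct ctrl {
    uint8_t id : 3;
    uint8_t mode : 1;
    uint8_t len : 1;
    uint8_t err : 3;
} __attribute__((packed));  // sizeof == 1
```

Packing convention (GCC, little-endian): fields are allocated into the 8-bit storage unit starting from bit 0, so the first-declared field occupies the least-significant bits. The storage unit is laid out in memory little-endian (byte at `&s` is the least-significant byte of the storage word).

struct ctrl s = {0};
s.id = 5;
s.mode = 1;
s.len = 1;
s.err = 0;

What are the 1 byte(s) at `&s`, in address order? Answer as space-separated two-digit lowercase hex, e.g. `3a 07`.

1d

[0+:3] id=5 & 0x7 = 0x5; word=0x05
[3+:1] mode=1 & 0x1 = 0x1; word=0x0d
[4+:1] len=1 & 0x1 = 0x1; word=0x1d
[5+:3] err=0 & 0x7 = 0x0; word=0x1d
word = 0x1d → little-endian bytes:
  [0]=0x1d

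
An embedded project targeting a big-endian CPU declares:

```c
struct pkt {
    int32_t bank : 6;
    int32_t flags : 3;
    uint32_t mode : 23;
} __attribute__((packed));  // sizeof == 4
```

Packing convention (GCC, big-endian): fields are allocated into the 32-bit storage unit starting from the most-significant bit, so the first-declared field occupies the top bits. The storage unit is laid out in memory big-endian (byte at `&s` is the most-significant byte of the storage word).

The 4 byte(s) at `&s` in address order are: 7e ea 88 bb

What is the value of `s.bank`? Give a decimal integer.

[0]=0x7e [1]=0xea [2]=0x88 [3]=0xbb (big-endian) → word 0x7eea88bb
bank:6 @ bit 26 → (0x7eea88bb>>26)&0x3f = 0x1f  ←
flags:3 @ bit 23 → (0x7eea88bb>>23)&0x7 = 0x5
mode:23 @ bit 0 → (0x7eea88bb>>0)&0x7fffff = 0x6a88bb
bank signed 6b, MSB=0: value = 31

31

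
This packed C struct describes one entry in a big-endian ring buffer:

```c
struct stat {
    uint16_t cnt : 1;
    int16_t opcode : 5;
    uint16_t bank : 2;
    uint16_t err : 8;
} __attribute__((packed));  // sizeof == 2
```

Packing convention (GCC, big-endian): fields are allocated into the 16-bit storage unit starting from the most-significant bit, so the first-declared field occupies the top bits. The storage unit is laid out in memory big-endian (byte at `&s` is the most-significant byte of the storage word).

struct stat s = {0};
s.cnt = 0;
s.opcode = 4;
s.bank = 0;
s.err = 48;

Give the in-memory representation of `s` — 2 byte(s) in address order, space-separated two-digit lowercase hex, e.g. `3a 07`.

10 30

[15+:1] cnt=0 & 0x1 = 0x0; word=0x0000
[10+:5] opcode=4 & 0x1f = 0x4; word=0x1000
[8+:2] bank=0 & 0x3 = 0x0; word=0x1000
[0+:8] err=48 & 0xff = 0x30; word=0x1030
word = 0x1030 → big-endian bytes:
  [0]=0x10  [1]=0x30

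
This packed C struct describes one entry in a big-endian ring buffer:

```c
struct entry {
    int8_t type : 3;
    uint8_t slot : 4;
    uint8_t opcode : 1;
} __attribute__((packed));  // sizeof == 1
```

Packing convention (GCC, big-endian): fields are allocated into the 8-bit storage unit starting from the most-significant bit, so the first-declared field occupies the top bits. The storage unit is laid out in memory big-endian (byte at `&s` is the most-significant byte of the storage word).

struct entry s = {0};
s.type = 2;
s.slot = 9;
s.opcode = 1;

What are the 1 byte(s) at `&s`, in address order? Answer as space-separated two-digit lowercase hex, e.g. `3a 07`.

53

[5+:3] type=2 & 0x7 = 0x2; word=0x40
[1+:4] slot=9 & 0xf = 0x9; word=0x52
[0+:1] opcode=1 & 0x1 = 0x1; word=0x53
word = 0x53 → big-endian bytes:
  [0]=0x53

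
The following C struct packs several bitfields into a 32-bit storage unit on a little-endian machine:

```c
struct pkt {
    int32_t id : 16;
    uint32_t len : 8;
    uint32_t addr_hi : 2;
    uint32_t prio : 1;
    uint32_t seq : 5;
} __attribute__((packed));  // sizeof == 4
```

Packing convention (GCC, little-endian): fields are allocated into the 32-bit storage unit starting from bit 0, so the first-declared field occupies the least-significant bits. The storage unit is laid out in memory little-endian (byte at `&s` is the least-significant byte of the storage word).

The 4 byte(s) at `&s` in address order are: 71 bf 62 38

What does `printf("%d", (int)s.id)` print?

-16527

[0]=0x71 [1]=0xbf [2]=0x62 [3]=0x38 (little-endian) → word 0x3862bf71
id:16 @ bit 0 → (0x3862bf71>>0)&0xffff = 0xbf71  ←
len:8 @ bit 16 → (0x3862bf71>>16)&0xff = 0x62
addr_hi:2 @ bit 24 → (0x3862bf71>>24)&0x3 = 0x0
prio:1 @ bit 26 → (0x3862bf71>>26)&0x1 = 0x0
seq:5 @ bit 27 → (0x3862bf71>>27)&0x1f = 0x7
id signed 16b, MSB=1: 49009 - 65536 = -16527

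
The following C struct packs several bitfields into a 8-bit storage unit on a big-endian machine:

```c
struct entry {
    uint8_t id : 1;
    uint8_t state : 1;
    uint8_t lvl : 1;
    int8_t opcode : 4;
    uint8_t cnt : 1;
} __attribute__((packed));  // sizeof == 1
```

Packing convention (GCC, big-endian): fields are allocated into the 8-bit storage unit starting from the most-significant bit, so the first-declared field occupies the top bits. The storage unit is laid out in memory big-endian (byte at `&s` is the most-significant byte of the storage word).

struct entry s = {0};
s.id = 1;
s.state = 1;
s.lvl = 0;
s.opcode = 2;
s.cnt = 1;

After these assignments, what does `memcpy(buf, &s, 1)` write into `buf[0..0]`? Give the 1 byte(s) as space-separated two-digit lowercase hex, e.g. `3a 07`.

id:1 = 1 → 0x1 << 7 → word 0x80
state:1 = 1 → 0x1 << 6 → word 0xc0
lvl:1 = 0 → 0x0 << 5 → word 0xc0
opcode:4 = 2 → 0x2 << 1 → word 0xc4
cnt:1 = 1 → 0x1 << 0 → word 0xc5
word = 0xc5 → big-endian bytes:
  [0]=0xc5

c5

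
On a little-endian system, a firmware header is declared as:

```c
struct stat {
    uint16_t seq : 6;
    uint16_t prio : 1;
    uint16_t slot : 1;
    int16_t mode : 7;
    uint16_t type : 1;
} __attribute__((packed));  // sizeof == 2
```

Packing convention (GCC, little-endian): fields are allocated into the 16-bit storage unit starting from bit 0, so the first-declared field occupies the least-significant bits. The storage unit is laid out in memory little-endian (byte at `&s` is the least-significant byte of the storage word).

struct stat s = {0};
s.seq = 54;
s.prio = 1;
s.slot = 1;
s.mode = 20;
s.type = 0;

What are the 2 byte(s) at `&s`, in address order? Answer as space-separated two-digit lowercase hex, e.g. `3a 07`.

seq:6 = 54 → 0x36 << 0 → word 0x0036
prio:1 = 1 → 0x1 << 6 → word 0x0076
slot:1 = 1 → 0x1 << 7 → word 0x00f6
mode:7 = 20 → 0x14 << 8 → word 0x14f6
type:1 = 0 → 0x0 << 15 → word 0x14f6
word = 0x14f6 → little-endian bytes:
  [0]=0xf6  [1]=0x14

f6 14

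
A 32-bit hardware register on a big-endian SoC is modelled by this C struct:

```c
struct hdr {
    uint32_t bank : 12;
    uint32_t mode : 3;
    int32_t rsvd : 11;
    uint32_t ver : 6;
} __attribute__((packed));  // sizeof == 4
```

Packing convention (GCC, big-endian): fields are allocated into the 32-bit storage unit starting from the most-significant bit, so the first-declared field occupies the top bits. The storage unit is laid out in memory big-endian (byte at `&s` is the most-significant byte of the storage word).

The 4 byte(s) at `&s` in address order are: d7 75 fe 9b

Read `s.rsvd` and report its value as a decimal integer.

[0]=0xd7 [1]=0x75 [2]=0xfe [3]=0x9b (big-endian) → word 0xd775fe9b
bank [20+:12] = (word>>20) & 0xfff = 3447
mode [17+:3] = (word>>17) & 0x7 = 2
rsvd [6+:11] = (word>>6) & 0x7ff = 2042  ←
ver [0+:6] = (word>>0) & 0x3f = 27
rsvd signed 11b, MSB=1: 2042 - 2048 = -6

-6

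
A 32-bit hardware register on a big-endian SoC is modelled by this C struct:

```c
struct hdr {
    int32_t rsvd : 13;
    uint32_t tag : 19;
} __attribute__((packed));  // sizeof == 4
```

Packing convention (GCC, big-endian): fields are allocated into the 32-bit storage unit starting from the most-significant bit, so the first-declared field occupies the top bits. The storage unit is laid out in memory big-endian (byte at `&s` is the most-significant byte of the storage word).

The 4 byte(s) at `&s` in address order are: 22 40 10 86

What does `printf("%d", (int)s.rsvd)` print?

1096

[0]=0x22 [1]=0x40 [2]=0x10 [3]=0x86 (big-endian) → word 0x22401086
rsvd [19+:13] = (word>>19) & 0x1fff = 1096  ←
tag [0+:19] = (word>>0) & 0x7ffff = 4230
rsvd signed 13b, MSB=0: value = 1096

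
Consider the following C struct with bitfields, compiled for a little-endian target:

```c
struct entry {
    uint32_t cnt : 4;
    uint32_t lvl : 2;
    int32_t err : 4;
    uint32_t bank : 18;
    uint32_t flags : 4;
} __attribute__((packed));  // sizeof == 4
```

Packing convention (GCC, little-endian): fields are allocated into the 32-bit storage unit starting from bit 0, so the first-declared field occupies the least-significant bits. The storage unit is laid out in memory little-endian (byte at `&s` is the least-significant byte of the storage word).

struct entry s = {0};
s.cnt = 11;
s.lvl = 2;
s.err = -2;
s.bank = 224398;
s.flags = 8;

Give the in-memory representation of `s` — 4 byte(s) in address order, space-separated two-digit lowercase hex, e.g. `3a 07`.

cnt (4b) val=11 bits=0xb at bit 0: 0x0000000b
lvl (2b) val=2 bits=0x2 at bit 4: 0x0000002b
err (4b) val=-2 bits=0xe at bit 6: 0x000003ab
bank (18b) val=224398 bits=0x36c8e at bit 10: 0x0db23bab
flags (4b) val=8 bits=0x8 at bit 28: 0x8db23bab
word = 0x8db23bab → little-endian bytes:
  [0]=0xab  [1]=0x3b  [2]=0xb2  [3]=0x8d

ab 3b b2 8d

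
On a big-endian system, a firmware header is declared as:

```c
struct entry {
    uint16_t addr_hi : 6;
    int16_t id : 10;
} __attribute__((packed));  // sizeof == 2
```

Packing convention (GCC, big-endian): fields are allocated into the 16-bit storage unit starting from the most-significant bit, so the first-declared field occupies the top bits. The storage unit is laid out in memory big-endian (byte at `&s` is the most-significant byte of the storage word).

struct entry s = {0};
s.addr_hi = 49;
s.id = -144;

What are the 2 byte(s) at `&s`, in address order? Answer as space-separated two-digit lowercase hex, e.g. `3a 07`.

[10+:6] addr_hi=49 & 0x3f = 0x31; word=0xc400
[0+:10] id=-144 & 0x3ff = 0x370; word=0xc770
word = 0xc770 → big-endian bytes:
  [0]=0xc7  [1]=0x70

c7 70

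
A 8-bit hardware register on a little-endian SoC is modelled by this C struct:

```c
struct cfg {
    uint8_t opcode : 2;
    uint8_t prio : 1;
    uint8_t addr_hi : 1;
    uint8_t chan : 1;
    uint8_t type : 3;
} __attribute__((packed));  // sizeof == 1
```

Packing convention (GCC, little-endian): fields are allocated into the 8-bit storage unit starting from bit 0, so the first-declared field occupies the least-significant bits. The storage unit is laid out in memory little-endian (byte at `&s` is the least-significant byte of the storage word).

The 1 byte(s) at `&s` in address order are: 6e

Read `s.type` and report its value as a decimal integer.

3

[0]=0x6e (little-endian) → word 0x6e
opcode [0+:2] = (word>>0) & 0x3 = 2
prio [2+:1] = (word>>2) & 0x1 = 1
addr_hi [3+:1] = (word>>3) & 0x1 = 1
chan [4+:1] = (word>>4) & 0x1 = 0
type [5+:3] = (word>>5) & 0x7 = 3  ←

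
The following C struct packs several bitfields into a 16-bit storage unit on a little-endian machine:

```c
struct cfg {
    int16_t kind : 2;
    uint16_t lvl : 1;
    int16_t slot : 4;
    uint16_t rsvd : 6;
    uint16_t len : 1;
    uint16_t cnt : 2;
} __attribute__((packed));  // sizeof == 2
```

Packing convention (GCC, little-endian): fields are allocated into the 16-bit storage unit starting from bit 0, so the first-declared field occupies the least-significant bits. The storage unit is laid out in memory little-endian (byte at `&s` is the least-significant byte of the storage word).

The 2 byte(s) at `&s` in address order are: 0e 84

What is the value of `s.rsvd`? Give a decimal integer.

8

[0]=0x0e [1]=0x84 (little-endian) → word 0x840e
kind:2 @ bit 0 → (0x840e>>0)&0x3 = 0x2
lvl:1 @ bit 2 → (0x840e>>2)&0x1 = 0x1
slot:4 @ bit 3 → (0x840e>>3)&0xf = 0x1
rsvd:6 @ bit 7 → (0x840e>>7)&0x3f = 0x8  ←
len:1 @ bit 13 → (0x840e>>13)&0x1 = 0x0
cnt:2 @ bit 14 → (0x840e>>14)&0x3 = 0x2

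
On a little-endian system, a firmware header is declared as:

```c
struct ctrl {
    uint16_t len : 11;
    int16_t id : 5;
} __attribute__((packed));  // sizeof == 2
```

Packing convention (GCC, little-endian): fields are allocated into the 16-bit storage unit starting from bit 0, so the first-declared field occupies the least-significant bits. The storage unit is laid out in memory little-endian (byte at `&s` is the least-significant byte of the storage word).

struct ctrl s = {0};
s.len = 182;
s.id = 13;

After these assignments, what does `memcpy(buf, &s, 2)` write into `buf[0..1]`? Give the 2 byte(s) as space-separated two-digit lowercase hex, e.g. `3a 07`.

b6 68

len (11b) val=182 bits=0xb6 at bit 0: 0x00b6
id (5b) val=13 bits=0xd at bit 11: 0x68b6
word = 0x68b6 → little-endian bytes:
  [0]=0xb6  [1]=0x68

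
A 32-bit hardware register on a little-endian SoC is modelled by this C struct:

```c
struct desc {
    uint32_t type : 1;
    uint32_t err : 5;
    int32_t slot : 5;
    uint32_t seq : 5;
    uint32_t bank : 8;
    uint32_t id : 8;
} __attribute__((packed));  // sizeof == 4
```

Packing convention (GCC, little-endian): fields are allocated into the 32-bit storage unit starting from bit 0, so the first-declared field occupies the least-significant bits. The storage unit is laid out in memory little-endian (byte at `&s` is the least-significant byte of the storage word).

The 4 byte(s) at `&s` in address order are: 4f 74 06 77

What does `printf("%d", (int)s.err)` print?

7

[0]=0x4f [1]=0x74 [2]=0x06 [3]=0x77 (little-endian) → word 0x7706744f
type [0+:1] = (word>>0) & 0x1 = 1
err [1+:5] = (word>>1) & 0x1f = 7  ←
slot [6+:5] = (word>>6) & 0x1f = 17
seq [11+:5] = (word>>11) & 0x1f = 14
bank [16+:8] = (word>>16) & 0xff = 6
id [24+:8] = (word>>24) & 0xff = 119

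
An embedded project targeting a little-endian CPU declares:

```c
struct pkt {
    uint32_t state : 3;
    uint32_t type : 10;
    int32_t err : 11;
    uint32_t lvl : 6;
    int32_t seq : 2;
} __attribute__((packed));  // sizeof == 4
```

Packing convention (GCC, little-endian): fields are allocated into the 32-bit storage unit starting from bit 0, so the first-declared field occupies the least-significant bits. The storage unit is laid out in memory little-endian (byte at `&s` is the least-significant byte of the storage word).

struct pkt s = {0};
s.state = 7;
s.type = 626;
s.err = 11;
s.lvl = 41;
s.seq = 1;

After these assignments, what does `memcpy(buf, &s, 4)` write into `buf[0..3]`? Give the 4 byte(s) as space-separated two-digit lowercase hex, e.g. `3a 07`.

97 73 01 69

state:3 = 7 → 0x7 << 0 → word 0x00000007
type:10 = 626 → 0x272 << 3 → word 0x00001397
err:11 = 11 → 0xb << 13 → word 0x00017397
lvl:6 = 41 → 0x29 << 24 → word 0x29017397
seq:2 = 1 → 0x1 << 30 → word 0x69017397
word = 0x69017397 → little-endian bytes:
  [0]=0x97  [1]=0x73  [2]=0x01  [3]=0x69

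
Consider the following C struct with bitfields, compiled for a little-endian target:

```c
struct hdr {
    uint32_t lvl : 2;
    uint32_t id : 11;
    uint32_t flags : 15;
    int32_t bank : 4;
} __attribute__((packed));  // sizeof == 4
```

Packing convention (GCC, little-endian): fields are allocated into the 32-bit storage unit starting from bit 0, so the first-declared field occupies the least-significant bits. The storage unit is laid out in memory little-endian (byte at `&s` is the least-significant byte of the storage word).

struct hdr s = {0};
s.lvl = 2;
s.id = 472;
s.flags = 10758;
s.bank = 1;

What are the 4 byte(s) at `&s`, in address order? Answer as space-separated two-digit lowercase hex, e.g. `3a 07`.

62 c7 40 15

lvl:2 = 2 → 0x2 << 0 → word 0x00000002
id:11 = 472 → 0x1d8 << 2 → word 0x00000762
flags:15 = 10758 → 0x2a06 << 13 → word 0x0540c762
bank:4 = 1 → 0x1 << 28 → word 0x1540c762
word = 0x1540c762 → little-endian bytes:
  [0]=0x62  [1]=0xc7  [2]=0x40  [3]=0x15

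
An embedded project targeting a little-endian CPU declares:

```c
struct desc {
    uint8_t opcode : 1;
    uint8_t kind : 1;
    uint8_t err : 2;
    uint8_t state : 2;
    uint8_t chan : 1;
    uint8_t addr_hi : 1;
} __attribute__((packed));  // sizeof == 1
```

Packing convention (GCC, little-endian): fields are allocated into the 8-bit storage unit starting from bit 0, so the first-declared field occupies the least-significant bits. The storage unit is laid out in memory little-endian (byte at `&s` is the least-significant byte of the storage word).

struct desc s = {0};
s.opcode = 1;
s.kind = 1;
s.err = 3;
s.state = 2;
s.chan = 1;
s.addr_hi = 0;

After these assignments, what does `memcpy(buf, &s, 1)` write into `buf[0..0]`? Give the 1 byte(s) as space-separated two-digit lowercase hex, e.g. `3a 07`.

6f

opcode (1b) val=1 bits=0x1 at bit 0: 0x01
kind (1b) val=1 bits=0x1 at bit 1: 0x03
err (2b) val=3 bits=0x3 at bit 2: 0x0f
state (2b) val=2 bits=0x2 at bit 4: 0x2f
chan (1b) val=1 bits=0x1 at bit 6: 0x6f
addr_hi (1b) val=0 bits=0x0 at bit 7: 0x6f
word = 0x6f → little-endian bytes:
  [0]=0x6f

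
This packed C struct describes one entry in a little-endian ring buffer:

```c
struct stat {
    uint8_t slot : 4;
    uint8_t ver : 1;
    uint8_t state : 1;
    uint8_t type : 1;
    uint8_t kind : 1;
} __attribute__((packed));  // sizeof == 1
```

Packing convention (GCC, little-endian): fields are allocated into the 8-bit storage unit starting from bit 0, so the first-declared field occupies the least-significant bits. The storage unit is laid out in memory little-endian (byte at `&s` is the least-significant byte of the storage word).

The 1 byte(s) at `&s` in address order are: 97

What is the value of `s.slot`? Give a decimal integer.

[0]=0x97 (little-endian) → word 0x97
slot:4 @ bit 0 → (0x97>>0)&0xf = 0x7  ←
ver:1 @ bit 4 → (0x97>>4)&0x1 = 0x1
state:1 @ bit 5 → (0x97>>5)&0x1 = 0x0
type:1 @ bit 6 → (0x97>>6)&0x1 = 0x0
kind:1 @ bit 7 → (0x97>>7)&0x1 = 0x1

7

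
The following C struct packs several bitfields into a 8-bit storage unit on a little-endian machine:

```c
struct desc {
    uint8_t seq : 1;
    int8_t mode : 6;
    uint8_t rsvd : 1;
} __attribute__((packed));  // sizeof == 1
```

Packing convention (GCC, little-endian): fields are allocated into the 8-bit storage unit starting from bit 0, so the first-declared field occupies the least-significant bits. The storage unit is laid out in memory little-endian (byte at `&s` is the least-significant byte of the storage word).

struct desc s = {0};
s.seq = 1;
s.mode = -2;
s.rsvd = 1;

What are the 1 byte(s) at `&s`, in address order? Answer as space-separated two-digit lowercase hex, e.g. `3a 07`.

seq:1 = 1 → 0x1 << 0 → word 0x01
mode:6 = -2 → 0x3e << 1 → word 0x7d
rsvd:1 = 1 → 0x1 << 7 → word 0xfd
word = 0xfd → little-endian bytes:
  [0]=0xfd

fd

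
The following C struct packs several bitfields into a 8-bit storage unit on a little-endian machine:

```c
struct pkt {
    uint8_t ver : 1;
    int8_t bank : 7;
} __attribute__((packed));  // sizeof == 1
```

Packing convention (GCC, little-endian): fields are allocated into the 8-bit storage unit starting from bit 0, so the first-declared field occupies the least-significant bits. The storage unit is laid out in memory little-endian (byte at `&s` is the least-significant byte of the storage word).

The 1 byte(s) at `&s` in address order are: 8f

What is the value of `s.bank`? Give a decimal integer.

-57

[0]=0x8f (little-endian) → word 0x8f
ver [0+:1] = (word>>0) & 0x1 = 1
bank [1+:7] = (word>>1) & 0x7f = 71  ←
bank signed 7b, MSB=1: 71 - 128 = -57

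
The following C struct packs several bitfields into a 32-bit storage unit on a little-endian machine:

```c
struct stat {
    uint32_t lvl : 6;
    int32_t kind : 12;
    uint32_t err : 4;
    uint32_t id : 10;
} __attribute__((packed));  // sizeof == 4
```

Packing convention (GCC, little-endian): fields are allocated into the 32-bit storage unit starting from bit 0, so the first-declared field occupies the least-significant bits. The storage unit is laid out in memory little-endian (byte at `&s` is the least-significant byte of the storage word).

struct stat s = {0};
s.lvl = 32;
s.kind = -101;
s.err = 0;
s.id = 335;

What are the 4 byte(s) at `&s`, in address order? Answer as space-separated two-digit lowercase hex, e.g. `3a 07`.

e0 e6 c3 53

lvl (6b) val=32 bits=0x20 at bit 0: 0x00000020
kind (12b) val=-101 bits=0xf9b at bit 6: 0x0003e6e0
err (4b) val=0 bits=0x0 at bit 18: 0x0003e6e0
id (10b) val=335 bits=0x14f at bit 22: 0x53c3e6e0
word = 0x53c3e6e0 → little-endian bytes:
  [0]=0xe0  [1]=0xe6  [2]=0xc3  [3]=0x53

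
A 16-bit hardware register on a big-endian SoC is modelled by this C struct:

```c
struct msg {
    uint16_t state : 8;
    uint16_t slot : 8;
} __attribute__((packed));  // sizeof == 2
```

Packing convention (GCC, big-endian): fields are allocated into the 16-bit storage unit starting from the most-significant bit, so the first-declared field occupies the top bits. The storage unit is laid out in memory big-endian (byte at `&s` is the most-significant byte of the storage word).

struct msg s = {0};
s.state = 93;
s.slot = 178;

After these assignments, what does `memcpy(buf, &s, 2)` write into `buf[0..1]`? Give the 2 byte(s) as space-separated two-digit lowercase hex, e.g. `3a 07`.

state:8 = 93 → 0x5d << 8 → word 0x5d00
slot:8 = 178 → 0xb2 << 0 → word 0x5db2
word = 0x5db2 → big-endian bytes:
  [0]=0x5d  [1]=0xb2

5d b2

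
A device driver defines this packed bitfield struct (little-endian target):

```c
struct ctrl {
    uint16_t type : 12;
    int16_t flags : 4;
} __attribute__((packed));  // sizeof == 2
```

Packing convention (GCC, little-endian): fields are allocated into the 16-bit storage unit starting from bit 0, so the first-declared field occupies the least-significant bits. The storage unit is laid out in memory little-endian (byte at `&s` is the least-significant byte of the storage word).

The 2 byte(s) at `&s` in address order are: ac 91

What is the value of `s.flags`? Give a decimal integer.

-7

[0]=0xac [1]=0x91 (little-endian) → word 0x91ac
type:12 @ bit 0 → (0x91ac>>0)&0xfff = 0x1ac
flags:4 @ bit 12 → (0x91ac>>12)&0xf = 0x9  ←
flags signed 4b, MSB=1: 9 - 16 = -7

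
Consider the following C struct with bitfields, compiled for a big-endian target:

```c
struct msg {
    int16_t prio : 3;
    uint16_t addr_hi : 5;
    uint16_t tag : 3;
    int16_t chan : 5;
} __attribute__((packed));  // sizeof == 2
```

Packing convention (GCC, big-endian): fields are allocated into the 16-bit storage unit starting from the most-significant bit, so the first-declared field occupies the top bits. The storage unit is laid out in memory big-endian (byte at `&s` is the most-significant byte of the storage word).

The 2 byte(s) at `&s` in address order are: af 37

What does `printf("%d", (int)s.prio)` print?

[0]=0xaf [1]=0x37 (big-endian) → word 0xaf37
prio [13+:3] = (word>>13) & 0x7 = 5  ←
addr_hi [8+:5] = (word>>8) & 0x1f = 15
tag [5+:3] = (word>>5) & 0x7 = 1
chan [0+:5] = (word>>0) & 0x1f = 23
prio signed 3b, MSB=1: 5 - 8 = -3

-3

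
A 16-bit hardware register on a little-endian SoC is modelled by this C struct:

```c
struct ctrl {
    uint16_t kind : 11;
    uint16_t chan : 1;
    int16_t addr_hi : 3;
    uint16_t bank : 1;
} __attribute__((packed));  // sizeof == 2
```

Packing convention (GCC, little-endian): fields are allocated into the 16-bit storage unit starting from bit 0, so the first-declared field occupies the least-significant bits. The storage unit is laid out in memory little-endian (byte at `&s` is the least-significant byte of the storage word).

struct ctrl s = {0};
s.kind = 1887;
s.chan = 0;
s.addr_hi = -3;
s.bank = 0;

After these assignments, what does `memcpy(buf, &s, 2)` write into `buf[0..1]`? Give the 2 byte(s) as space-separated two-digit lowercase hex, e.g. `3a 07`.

kind (11b) val=1887 bits=0x75f at bit 0: 0x075f
chan (1b) val=0 bits=0x0 at bit 11: 0x075f
addr_hi (3b) val=-3 bits=0x5 at bit 12: 0x575f
bank (1b) val=0 bits=0x0 at bit 15: 0x575f
word = 0x575f → little-endian bytes:
  [0]=0x5f  [1]=0x57

5f 57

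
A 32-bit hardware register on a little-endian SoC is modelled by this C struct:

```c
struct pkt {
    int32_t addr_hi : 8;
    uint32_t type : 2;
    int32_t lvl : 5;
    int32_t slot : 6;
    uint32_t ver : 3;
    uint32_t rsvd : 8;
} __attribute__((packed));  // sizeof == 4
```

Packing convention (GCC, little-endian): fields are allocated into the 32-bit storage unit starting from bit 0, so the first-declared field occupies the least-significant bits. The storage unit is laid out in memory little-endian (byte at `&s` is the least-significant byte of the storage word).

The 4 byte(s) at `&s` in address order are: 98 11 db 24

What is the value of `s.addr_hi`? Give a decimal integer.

[0]=0x98 [1]=0x11 [2]=0xdb [3]=0x24 (little-endian) → word 0x24db1198
addr_hi:8 @ bit 0 → (0x24db1198>>0)&0xff = 0x98  ←
type:2 @ bit 8 → (0x24db1198>>8)&0x3 = 0x1
lvl:5 @ bit 10 → (0x24db1198>>10)&0x1f = 0x4
slot:6 @ bit 15 → (0x24db1198>>15)&0x3f = 0x36
ver:3 @ bit 21 → (0x24db1198>>21)&0x7 = 0x6
rsvd:8 @ bit 24 → (0x24db1198>>24)&0xff = 0x24
addr_hi signed 8b, MSB=1: 152 - 256 = -104

-104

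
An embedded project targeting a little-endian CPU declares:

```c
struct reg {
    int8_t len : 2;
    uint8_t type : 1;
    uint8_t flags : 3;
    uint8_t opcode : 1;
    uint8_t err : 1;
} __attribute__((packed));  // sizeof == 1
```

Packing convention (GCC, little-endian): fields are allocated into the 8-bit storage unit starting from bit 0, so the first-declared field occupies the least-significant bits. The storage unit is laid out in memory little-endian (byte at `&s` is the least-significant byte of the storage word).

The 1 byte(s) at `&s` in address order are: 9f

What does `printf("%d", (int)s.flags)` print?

[0]=0x9f (little-endian) → word 0x9f
len [0+:2] = (word>>0) & 0x3 = 3
type [2+:1] = (word>>2) & 0x1 = 1
flags [3+:3] = (word>>3) & 0x7 = 3  ←
opcode [6+:1] = (word>>6) & 0x1 = 0
err [7+:1] = (word>>7) & 0x1 = 1

3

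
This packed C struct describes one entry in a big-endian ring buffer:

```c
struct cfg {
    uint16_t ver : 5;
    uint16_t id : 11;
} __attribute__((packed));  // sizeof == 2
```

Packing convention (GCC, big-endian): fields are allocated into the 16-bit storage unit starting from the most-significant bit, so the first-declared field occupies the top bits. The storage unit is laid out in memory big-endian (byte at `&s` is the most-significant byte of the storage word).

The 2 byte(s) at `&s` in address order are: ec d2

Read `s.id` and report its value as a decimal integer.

[0]=0xec [1]=0xd2 (big-endian) → word 0xecd2
ver [11+:5] = (word>>11) & 0x1f = 29
id [0+:11] = (word>>0) & 0x7ff = 1234  ←

1234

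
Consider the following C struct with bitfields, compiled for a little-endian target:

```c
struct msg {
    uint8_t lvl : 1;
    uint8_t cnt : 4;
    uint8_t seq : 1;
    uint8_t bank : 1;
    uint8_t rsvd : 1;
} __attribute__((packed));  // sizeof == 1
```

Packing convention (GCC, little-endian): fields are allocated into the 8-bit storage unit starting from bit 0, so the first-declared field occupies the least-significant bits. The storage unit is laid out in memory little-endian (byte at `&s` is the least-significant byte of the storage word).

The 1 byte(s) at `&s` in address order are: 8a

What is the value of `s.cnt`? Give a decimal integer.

[0]=0x8a (little-endian) → word 0x8a
lvl:1 @ bit 0 → (0x8a>>0)&0x1 = 0x0
cnt:4 @ bit 1 → (0x8a>>1)&0xf = 0x5  ←
seq:1 @ bit 5 → (0x8a>>5)&0x1 = 0x0
bank:1 @ bit 6 → (0x8a>>6)&0x1 = 0x0
rsvd:1 @ bit 7 → (0x8a>>7)&0x1 = 0x1

5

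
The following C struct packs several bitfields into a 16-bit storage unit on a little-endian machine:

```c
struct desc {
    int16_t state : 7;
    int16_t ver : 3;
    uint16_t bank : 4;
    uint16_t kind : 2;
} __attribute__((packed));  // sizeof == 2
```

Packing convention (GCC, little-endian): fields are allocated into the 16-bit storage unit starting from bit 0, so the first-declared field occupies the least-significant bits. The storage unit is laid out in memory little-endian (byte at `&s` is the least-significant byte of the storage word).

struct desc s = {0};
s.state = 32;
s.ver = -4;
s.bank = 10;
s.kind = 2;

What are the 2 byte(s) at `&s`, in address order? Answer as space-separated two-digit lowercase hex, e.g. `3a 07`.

state (7b) val=32 bits=0x20 at bit 0: 0x0020
ver (3b) val=-4 bits=0x4 at bit 7: 0x0220
bank (4b) val=10 bits=0xa at bit 10: 0x2a20
kind (2b) val=2 bits=0x2 at bit 14: 0xaa20
word = 0xaa20 → little-endian bytes:
  [0]=0x20  [1]=0xaa

20 aa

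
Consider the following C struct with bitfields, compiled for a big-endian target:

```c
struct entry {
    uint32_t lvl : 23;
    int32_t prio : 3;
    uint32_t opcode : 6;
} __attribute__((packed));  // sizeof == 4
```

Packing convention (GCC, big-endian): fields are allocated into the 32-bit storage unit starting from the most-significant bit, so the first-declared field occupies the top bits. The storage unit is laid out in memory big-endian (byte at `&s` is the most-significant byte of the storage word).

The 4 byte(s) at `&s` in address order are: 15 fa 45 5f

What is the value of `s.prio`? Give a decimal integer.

[0]=0x15 [1]=0xfa [2]=0x45 [3]=0x5f (big-endian) → word 0x15fa455f
lvl [9+:23] = (word>>9) & 0x7fffff = 720162
prio [6+:3] = (word>>6) & 0x7 = 5  ←
opcode [0+:6] = (word>>0) & 0x3f = 31
prio signed 3b, MSB=1: 5 - 8 = -3

-3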